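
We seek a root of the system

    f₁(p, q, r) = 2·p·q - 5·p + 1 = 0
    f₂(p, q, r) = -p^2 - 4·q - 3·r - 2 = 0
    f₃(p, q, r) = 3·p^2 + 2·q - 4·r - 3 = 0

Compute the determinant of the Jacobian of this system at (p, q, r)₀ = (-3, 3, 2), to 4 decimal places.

J = [[2·q - 5, 2·p, 0], [-2·p, -4, -3], [6·p, 2, -4]].
At the point, J = [[1.0000, -6.0000, 0.0000], [6.0000, -4.0000, -3.0000], [-18.0000, 2.0000, -4.0000]].
det J = -446.0000.

-446.0000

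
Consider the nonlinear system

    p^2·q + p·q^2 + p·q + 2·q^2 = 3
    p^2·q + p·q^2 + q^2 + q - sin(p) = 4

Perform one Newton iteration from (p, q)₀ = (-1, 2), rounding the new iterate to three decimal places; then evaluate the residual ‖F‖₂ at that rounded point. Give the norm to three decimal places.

0.071

At (-1, 2): F = (1.000, 0.84147).
Jacobian J = [[2·p·q + q^2 + q, p^2 + 2·p·q + p + 4·q], [2·p·q + q^2 - cos(p), p^2 + 2·p·q + 2·q + 1]].
At the point, J = [[2.000, 4.000], [-0.54030, 2.000]] (det J = 6.16121).
Solving J·Δ = −F gives Δ = (0.222, -0.361).
Then the next iterate is (p, q)₁ = (-0.778, 1.639).
Re-evaluating at (-0.778, 1.639): F = (-0.00040, -0.07072), so ‖F‖₂ = 0.071.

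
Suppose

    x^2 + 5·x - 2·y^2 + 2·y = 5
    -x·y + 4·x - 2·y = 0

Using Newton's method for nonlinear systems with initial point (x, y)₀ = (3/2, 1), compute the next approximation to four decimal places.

(0.9716, 1.2614)

At (3/2, 1): F = (4.7500, 2.5000).
Jacobian J = [[2·x + 5, -4·y + 2], [-y + 4, -x - 2]].
At the point, J = [[8.0000, -2.0000], [3.0000, -3.5000]] (det J = -22.0000).
Solving J·Δ = −F gives Δ = (-0.5284, 0.2614).
Then the next iterate is (x, y)₁ = (0.9716, 1.2614).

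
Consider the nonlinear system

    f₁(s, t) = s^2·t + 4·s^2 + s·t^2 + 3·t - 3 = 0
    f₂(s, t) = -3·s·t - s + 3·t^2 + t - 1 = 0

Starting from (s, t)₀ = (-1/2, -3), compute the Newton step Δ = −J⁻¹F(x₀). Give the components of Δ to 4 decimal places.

(0.7651, 1.6207)

At (-1/2, -3): F = (-16.2500, 19.0000).
Jacobian J = [[2·s·t + 8·s + t^2, s^2 + 2·s·t + 3], [-3·t - 1, -3·s + 6·t + 1]].
At the point, J = [[8.0000, 6.2500], [8.0000, -15.5000]] (det J = -174.0000).
Solving J·Δ = −F gives Δ = (0.7651, 1.6207).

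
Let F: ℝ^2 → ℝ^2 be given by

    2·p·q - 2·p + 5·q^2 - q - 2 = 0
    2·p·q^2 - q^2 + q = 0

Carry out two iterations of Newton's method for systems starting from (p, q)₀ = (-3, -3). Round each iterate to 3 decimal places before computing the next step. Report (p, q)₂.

(0.000, -0.650)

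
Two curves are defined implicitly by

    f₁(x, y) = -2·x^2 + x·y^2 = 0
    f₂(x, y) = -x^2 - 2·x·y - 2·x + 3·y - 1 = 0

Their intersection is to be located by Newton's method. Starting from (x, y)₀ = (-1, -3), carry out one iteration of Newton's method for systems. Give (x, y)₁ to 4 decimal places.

At (-1, -3): F = (-11.0000, -15.0000).
Jacobian J = [[-4·x + y^2, 2·x·y], [-2·x - 2·y - 2, -2·x + 3]].
At the point, J = [[13.0000, 6.0000], [6.0000, 5.0000]] (det J = 29.0000).
Solving J·Δ = −F gives Δ = (-1.2069, 4.4483).
Then the next iterate is (x, y)₁ = (-2.2069, 1.4483).

(-2.2069, 1.4483)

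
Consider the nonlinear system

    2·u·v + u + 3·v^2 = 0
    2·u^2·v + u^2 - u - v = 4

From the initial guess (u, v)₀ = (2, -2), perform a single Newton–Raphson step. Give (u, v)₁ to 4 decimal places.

At (2, -2): F = (6.0000, -16.0000).
Jacobian J = [[2·v + 1, 2·u + 6·v], [4·u·v + 2·u - 1, 2·u^2 - 1]].
At the point, J = [[-3.0000, -8.0000], [-13.0000, 7.0000]] (det J = -125.0000).
Solving J·Δ = −F gives Δ = (-0.6880, 1.0080).
Then the next iterate is (u, v)₁ = (1.3120, -0.9920).

(1.3120, -0.9920)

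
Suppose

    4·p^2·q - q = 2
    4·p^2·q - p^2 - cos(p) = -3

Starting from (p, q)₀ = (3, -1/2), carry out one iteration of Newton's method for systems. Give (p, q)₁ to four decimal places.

(2.4647, -0.1264)

At (3, -1/2): F = (-19.5000, -23.010008).
Jacobian J = [[8·p·q, 4·p^2 - 1], [8·p·q - 2·p + sin(p), 4·p^2]].
At the point, J = [[-12.0000, 35.0000], [-17.858880, 36.0000]] (det J = 193.060800).
Solving J·Δ = −F gives Δ = (-0.5353, 0.3736).
Then the next iterate is (p, q)₁ = (2.4647, -0.1264).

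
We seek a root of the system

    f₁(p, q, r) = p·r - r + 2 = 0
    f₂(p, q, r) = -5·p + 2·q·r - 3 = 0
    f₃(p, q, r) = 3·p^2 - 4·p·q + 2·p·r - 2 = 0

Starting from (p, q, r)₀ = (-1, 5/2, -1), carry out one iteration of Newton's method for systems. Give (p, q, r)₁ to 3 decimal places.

At (-1, 5/2, -1): F = (4.000, -3.000, 13.000).
Jacobian J = [[r, 0, p - 1], [-5, 2·r, 2·q], [6·p - 4·q + 2·r, -4·p, 2·p]].
At the point, J = [[-1.000, 0.000, -2.000], [-5.000, -2.000, 5.000], [-18.000, 4.000, -2.000]] (det J = 128.000).
Solving J·Δ = −F gives Δ = (0.719, 0.805, 1.641).
Then the next iterate is (p, q, r)₁ = (-0.281, 3.305, 0.641).

(-0.281, 3.305, 0.641)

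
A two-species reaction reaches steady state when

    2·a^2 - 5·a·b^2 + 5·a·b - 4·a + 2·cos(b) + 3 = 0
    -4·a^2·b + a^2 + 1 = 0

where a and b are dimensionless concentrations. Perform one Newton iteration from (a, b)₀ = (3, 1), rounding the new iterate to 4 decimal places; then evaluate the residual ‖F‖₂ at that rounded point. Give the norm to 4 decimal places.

7.4321

At (3, 1): F = (10.080605, -26.0000).
Jacobian J = [[4·a - 5·b^2 + 5·b - 4, -10·a·b + 5·a - 2·sin(b)], [-8·a·b + 2·a, -4·a^2]].
At the point, J = [[8.0000, -16.682942], [-18.0000, -36.0000]] (det J = -588.292955).
Solving J·Δ = −F gives Δ = (-1.3542, -0.0451).
Then the next iterate is (a, b)₁ = (1.6458, 0.9549).
Re-evaluating at (1.6458, 0.9549): F = (3.343886, -6.637331), so ‖F‖₂ = 7.4321.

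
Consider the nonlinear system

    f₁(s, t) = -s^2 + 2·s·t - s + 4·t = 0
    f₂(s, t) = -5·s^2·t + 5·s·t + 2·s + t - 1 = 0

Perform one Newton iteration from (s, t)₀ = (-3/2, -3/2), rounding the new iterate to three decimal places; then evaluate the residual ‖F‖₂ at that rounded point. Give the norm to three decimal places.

14.521

At (-3/2, -3/2): F = (-2.250, 22.625).
Jacobian J = [[-2·s + 2·t - 1, 2·s + 4], [-10·s·t + 5·t + 2, -5·s^2 + 5·s + 1]].
At the point, J = [[-1.000, 1.000], [-28.000, -17.750]] (det J = 45.750).
Solving J·Δ = −F gives Δ = (-0.378, 1.872).
Then the next iterate is (s, t)₁ = (-1.878, 0.372).
Re-evaluating at (-1.878, 0.372): F = (-1.55812, -14.43708), so ‖F‖₂ = 14.521.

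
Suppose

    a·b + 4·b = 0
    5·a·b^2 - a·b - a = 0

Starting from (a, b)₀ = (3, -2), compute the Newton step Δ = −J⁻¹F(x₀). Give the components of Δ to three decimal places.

At (3, -2): F = (-14.000, 63.000).
Jacobian J = [[b, a + 4], [5·b^2 - b - 1, 10·a·b - a]].
At the point, J = [[-2.000, 7.000], [21.000, -63.000]] (det J = -21.000).
Solving J·Δ = −F gives Δ = (21.000, 8.000).

(21.000, 8.000)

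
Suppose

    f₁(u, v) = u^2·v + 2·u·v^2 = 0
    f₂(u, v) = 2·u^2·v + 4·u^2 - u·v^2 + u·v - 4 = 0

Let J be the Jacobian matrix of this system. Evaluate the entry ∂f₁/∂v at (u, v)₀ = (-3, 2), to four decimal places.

∂f₁/∂v = u^2 + 4·u·v.
At (-3, 2) this is -15.0000.

-15.0000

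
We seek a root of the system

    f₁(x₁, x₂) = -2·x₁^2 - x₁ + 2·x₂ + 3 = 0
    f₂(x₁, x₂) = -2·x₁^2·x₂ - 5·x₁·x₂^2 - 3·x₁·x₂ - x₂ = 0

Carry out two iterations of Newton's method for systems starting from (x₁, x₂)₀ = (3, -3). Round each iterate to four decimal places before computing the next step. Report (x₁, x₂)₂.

At (3, -3): F = (-24.0000, -51.0000).
Jacobian J = [[-4·x₁ - 1, 2], [-4·x₁·x₂ - 5·x₂^2 - 3·x₂, -2·x₁^2 - 10·x₁·x₂ - 3·x₁ - 1]].
At the point, J = [[-13.0000, 2.0000], [0.0000, 62.0000]] (det J = -806.0000).
Solving J·Δ = −F gives Δ = (-1.7196, 0.8226).
Then the next iterate is (x₁, x₂)₁ = (1.2804, -2.1774).
Round to (1.2804, -2.1774) and repeat: F = (-5.914048, -12.671742), J = [[-6.1216, 2.0000], [-6.021382, 19.759381]].
Δ = (-0.8402, 0.3853), so (x₁, x₂)₂ = (0.4402, -1.7921).

(0.4402, -1.7921)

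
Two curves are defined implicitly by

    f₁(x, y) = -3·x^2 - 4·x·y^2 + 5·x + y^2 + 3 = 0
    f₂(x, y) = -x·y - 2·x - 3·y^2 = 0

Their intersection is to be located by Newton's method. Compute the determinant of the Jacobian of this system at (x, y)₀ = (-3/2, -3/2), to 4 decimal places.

42.0000

J = [[-6·x - 4·y^2 + 5, -8·x·y + 2·y], [-y - 2, -x - 6·y]].
At the point, J = [[5.0000, -21.0000], [-0.5000, 10.5000]].
det J = 42.0000.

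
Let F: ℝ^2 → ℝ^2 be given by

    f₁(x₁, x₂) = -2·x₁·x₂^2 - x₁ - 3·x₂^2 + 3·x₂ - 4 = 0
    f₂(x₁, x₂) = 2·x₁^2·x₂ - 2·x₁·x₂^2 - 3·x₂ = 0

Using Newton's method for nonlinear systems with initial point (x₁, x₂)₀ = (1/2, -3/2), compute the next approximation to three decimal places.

(0.787, -0.195)

At (1/2, -3/2): F = (-18.000, 1.500).
Jacobian J = [[-2·x₂^2 - 1, -4·x₁·x₂ - 6·x₂ + 3], [4·x₁·x₂ - 2·x₂^2, 2·x₁^2 - 4·x₁·x₂ - 3]].
At the point, J = [[-5.500, 15.000], [-7.500, 0.500]] (det J = 109.750).
Solving J·Δ = −F gives Δ = (0.287, 1.305).
Then the next iterate is (x₁, x₂)₁ = (0.787, -0.195).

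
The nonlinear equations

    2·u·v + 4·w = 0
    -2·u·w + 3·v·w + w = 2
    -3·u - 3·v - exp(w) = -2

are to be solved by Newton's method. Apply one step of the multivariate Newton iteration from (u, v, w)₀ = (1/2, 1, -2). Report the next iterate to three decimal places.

(0.087, 0.440, 0.096)

At (1/2, 1, -2): F = (-7.000, -8.000, -2.63534).
Jacobian J = [[2·v, 2·u, 4], [-2·w, 3·w, -2·u + 3·v + 1], [-3, -3, -exp(w)]].
At the point, J = [[2.000, 1.000, 4.000], [4.000, -6.000, 3.000], [-3.000, -3.000, -0.13534]] (det J = -108.83464).
Solving J·Δ = −F gives Δ = (-0.413, -0.560, 2.096).
Then the next iterate is (u, v, w)₁ = (0.087, 0.440, 0.096).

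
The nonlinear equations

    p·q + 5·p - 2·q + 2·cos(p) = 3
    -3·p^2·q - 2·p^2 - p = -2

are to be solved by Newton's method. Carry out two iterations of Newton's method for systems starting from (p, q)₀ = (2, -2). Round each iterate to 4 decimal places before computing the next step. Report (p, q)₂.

(-2.2461, -4.4799)

At (2, -2): F = (6.167706, 16.0000).
Jacobian J = [[q - 2·sin(p) + 5, p - 2], [-6·p·q - 4·p - 1, -3·p^2]].
At the point, J = [[1.181405, 0.0000], [15.0000, -12.0000]] (det J = -14.176862).
Solving J·Δ = −F gives Δ = (-5.2207, -5.1925).
Then the next iterate is (p, q)₁ = (-3.2207, -7.1925).
Round to (-3.2207, -7.1925) and repeat: F = (16.452639, 208.296316), J = [[-2.350550, -5.2207], [-127.106508, -31.118725]].
Δ = (0.9746, 2.7126), so (p, q)₂ = (-2.2461, -4.4799).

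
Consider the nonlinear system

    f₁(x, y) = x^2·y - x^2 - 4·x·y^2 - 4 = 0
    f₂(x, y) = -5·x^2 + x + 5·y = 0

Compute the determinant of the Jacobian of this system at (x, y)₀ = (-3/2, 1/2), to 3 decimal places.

-129.500

J = [[2·x·y - 2·x - 4·y^2, x^2 - 8·x·y], [-10·x + 1, 5]].
At the point, J = [[0.500, 8.250], [16.000, 5.000]].
det J = -129.500.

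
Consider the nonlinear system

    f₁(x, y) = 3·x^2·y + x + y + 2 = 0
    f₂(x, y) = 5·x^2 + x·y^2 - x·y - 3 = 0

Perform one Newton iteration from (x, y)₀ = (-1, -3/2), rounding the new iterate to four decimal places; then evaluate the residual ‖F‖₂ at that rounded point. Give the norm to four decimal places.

At (-1, -3/2): F = (-5.0000, -1.7500).
Jacobian J = [[6·x·y + 1, 3·x^2 + 1], [10·x + y^2 - y, 2·x·y - x]].
At the point, J = [[10.0000, 4.0000], [-6.2500, 4.0000]] (det J = 65.0000).
Solving J·Δ = −F gives Δ = (0.2000, 0.7500).
Then the next iterate is (x, y)₁ = (-0.8000, -0.7500).
Re-evaluating at (-0.8000, -0.7500): F = (-0.9900, -0.8500), so ‖F‖₂ = 1.3048.

1.3048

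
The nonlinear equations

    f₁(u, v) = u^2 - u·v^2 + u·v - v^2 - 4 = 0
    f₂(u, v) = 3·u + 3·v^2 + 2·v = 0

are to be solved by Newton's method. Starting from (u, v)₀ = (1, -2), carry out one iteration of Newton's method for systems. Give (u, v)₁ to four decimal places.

At (1, -2): F = (-13.0000, 11.0000).
Jacobian J = [[2·u - v^2 + v, -2·u·v + u - 2·v], [3, 6·v + 2]].
At the point, J = [[-4.0000, 9.0000], [3.0000, -10.0000]] (det J = 13.0000).
Solving J·Δ = −F gives Δ = (-2.3846, 0.3846).
Then the next iterate is (u, v)₁ = (-1.3846, -1.6154).

(-1.3846, -1.6154)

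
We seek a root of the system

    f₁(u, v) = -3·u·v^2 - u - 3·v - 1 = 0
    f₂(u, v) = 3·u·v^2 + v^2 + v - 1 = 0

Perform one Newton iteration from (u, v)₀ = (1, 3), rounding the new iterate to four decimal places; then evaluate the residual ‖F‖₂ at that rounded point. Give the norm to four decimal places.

At (1, 3): F = (-38.0000, 38.0000).
Jacobian J = [[-3·v^2 - 1, -6·u·v - 3], [3·v^2, 6·u·v + 2·v + 1]].
At the point, J = [[-28.0000, -21.0000], [27.0000, 25.0000]] (det J = -133.0000).
Solving J·Δ = −F gives Δ = (-1.1429, -0.2857).
Then the next iterate is (u, v)₁ = (-0.1429, 2.7143).
Re-evaluating at (-0.1429, 2.7143): F = (-5.841585, 5.923310), so ‖F‖₂ = 8.3192.

8.3192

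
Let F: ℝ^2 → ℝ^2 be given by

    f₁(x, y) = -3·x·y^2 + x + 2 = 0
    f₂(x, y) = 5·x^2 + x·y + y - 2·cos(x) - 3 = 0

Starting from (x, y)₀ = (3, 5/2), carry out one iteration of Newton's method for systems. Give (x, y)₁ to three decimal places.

At (3, 5/2): F = (-51.250, 53.97998).
Jacobian J = [[-3·y^2 + 1, -6·x·y], [10·x + y + 2·sin(x), x + 1]].
At the point, J = [[-17.750, -45.000], [32.78224, 4.000]] (det J = 1404.20080).
Solving J·Δ = −F gives Δ = (-1.584, -0.514).
Then the next iterate is (x, y)₁ = (1.416, 1.986).

(1.416, 1.986)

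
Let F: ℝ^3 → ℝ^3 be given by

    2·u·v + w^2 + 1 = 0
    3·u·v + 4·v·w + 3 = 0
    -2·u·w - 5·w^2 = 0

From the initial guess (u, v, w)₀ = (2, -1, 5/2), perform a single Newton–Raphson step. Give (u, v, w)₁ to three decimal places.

(1.109, -0.672, 1.231)

At (2, -1, 5/2): F = (3.250, -13.000, -41.250).
Jacobian J = [[2·v, 2·u, 2·w], [3·v, 3·u + 4·w, 4·v], [-2·w, 0, -2·u - 10·w]].
At the point, J = [[-2.000, 4.000, 5.000], [-3.000, 16.000, -4.000], [-5.000, 0.000, -29.000]] (det J = 1060.000).
Solving J·Δ = −F gives Δ = (-0.891, 0.328, -1.269).
Then the next iterate is (u, v, w)₁ = (1.109, -0.672, 1.231).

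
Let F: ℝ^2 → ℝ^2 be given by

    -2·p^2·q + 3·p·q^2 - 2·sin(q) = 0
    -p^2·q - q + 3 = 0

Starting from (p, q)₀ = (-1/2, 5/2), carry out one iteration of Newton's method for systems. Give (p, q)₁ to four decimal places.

(0.5208, 4.4416)

At (-1/2, 5/2): F = (-11.821944, -0.1250).
Jacobian J = [[-4·p·q + 3·q^2, -2·p^2 + 6·p·q - 2·cos(q)], [-2·p·q, -p^2 - 1]].
At the point, J = [[23.7500, -6.397713], [2.5000, -1.2500]] (det J = -13.693218).
Solving J·Δ = −F gives Δ = (1.0208, 1.9416).
Then the next iterate is (p, q)₁ = (0.5208, 4.4416).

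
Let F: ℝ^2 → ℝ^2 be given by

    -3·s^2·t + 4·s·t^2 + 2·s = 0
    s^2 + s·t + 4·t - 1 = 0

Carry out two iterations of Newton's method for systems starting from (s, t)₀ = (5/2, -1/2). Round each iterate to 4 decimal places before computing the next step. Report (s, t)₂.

At (5/2, -1/2): F = (16.8750, 2.0000).
Jacobian J = [[-6·s·t + 4·t^2 + 2, -3·s^2 + 8·s·t], [2·s + t, s + 4]].
At the point, J = [[10.5000, -28.7500], [4.5000, 6.5000]] (det J = 197.6250).
Solving J·Δ = −F gives Δ = (-0.8460, 0.2780).
Then the next iterate is (s, t)₁ = (1.6540, -0.2220).
Round to (1.6540, -0.2220) and repeat: F = (5.456050, 0.480528), J = [[4.400264, -11.144652], [3.0860, 5.6540]].
Δ = (-0.6108, 0.2484), so (s, t)₂ = (1.0432, 0.0264).

(1.0432, 0.0264)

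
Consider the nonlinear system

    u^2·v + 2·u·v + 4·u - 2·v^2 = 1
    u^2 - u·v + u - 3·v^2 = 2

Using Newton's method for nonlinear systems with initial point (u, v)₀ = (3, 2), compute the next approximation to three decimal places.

(1.690, 1.030)

At (3, 2): F = (33.000, -8.000).
Jacobian J = [[2·u·v + 2·v + 4, u^2 + 2·u - 4·v], [2·u - v + 1, -u - 6·v]].
At the point, J = [[20.000, 7.000], [5.000, -15.000]] (det J = -335.000).
Solving J·Δ = −F gives Δ = (-1.310, -0.970).
Then the next iterate is (u, v)₁ = (1.690, 1.030).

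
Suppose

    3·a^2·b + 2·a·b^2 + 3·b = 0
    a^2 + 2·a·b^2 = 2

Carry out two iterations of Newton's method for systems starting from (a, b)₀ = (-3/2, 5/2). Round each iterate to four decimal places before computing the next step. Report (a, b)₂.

(24.3667, 32.5985)

At (-3/2, 5/2): F = (5.6250, -18.5000).
Jacobian J = [[6·a·b + 2·b^2, 3·a^2 + 4·a·b + 3], [2·a + 2·b^2, 4·a·b]].
At the point, J = [[-10.0000, -5.2500], [9.5000, -15.0000]] (det J = 199.8750).
Solving J·Δ = −F gives Δ = (0.9081, -0.6582).
Then the next iterate is (a, b)₁ = (-0.5919, 1.8418).
Round to (-0.5919, 1.8418) and repeat: F = (3.445481, -5.665373), J = [[0.243486, -0.309609], [5.600654, -4.360646]].
Δ = (24.9586, 30.7567), so (a, b)₂ = (24.3667, 32.5985).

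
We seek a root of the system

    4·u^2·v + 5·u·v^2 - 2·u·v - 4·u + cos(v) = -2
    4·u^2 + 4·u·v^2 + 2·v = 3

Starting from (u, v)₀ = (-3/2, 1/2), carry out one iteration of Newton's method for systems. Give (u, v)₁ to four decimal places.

(-0.6094, -0.5742)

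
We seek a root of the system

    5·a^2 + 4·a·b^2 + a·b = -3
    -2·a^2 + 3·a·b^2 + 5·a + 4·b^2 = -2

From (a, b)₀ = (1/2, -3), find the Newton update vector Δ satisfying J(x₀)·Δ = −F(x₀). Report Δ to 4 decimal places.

At (1/2, -3): F = (20.7500, 53.5000).
Jacobian J = [[10·a + 4·b^2 + b, 8·a·b + a], [-4·a + 3·b^2 + 5, 6·a·b + 8·b]].
At the point, J = [[38.0000, -11.5000], [30.0000, -33.0000]] (det J = -909.0000).
Solving J·Δ = −F gives Δ = (-0.0765, 1.5517).

(-0.0765, 1.5517)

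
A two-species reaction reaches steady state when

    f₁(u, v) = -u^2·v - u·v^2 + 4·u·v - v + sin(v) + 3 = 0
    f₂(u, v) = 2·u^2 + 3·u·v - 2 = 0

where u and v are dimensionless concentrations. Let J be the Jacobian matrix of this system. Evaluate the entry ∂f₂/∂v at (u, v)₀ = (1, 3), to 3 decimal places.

3.000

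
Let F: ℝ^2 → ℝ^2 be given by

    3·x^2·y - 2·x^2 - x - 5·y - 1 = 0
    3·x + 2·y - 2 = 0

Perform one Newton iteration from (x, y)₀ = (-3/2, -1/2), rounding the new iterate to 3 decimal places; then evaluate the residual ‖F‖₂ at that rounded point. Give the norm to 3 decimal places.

9.616

At (-3/2, -1/2): F = (-4.875, -7.500).
Jacobian J = [[6·x·y - 4·x - 1, 3·x^2 - 5], [3, 2]].
At the point, J = [[9.500, 1.750], [3.000, 2.000]] (det J = 13.750).
Solving J·Δ = −F gives Δ = (-0.245, 4.118).
Then the next iterate is (x, y)₁ = (-1.745, 3.618).
Re-evaluating at (-1.745, 3.618): F = (9.61565, 0.001), so ‖F‖₂ = 9.616.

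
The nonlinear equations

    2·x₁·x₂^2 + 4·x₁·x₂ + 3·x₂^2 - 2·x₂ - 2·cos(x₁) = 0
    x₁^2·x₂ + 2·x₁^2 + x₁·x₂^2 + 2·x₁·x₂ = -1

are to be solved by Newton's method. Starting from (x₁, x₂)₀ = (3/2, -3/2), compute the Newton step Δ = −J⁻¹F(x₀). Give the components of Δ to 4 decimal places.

At (3/2, -3/2): F = (7.358526, 1.0000).
Jacobian J = [[2·x₂^2 + 4·x₂ + 2·sin(x₁), 4·x₁·x₂ + 4·x₁ + 6·x₂ - 2], [2·x₁·x₂ + 4·x₁ + x₂^2 + 2·x₂, x₁^2 + 2·x₁·x₂ + 2·x₁]].
At the point, J = [[0.494990, -14.0000], [0.7500, 0.7500]] (det J = 10.871242).
Solving J·Δ = −F gives Δ = (-1.7955, 0.4621).

(-1.7955, 0.4621)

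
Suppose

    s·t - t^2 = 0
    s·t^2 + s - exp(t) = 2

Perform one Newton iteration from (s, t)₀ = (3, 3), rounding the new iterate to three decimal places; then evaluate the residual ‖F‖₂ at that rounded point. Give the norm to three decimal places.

At (3, 3): F = (0.000, 7.91446).
Jacobian J = [[t, s - 2·t], [t^2 + 1, 2·s·t - exp(t)]].
At the point, J = [[3.000, -3.000], [10.000, -2.08554]] (det J = 23.74339).
Solving J·Δ = −F gives Δ = (-1.000, -1.000).
Then the next iterate is (s, t)₁ = (2.000, 2.000).
Re-evaluating at (2.000, 2.000): F = (0.000, 0.61094), so ‖F‖₂ = 0.611.

0.611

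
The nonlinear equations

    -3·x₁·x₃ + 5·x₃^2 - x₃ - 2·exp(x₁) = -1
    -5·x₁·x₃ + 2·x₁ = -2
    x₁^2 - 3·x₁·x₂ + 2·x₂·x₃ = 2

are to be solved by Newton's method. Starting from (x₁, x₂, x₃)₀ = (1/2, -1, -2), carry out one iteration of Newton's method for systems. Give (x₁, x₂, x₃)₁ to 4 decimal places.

(0.0318, -1.0051, -1.0472)

At (1/2, -1, -2): F = (22.702557, 8.0000, 3.7500).
Jacobian J = [[-3·x₃ - 2·exp(x₁), 0, -3·x₁ + 10·x₃ - 1], [-5·x₃ + 2, 0, -5·x₁], [2·x₁ - 3·x₂, -3·x₁ + 2·x₃, 2·x₂]].
At the point, J = [[2.702557, 0.0000, -22.5000], [12.0000, 0.0000, -2.5000], [4.0000, -5.5000, -2.0000]] (det J = 1447.839835).
Solving J·Δ = −F gives Δ = (-0.4682, -0.0051, 0.9528).
Then the next iterate is (x₁, x₂, x₃)₁ = (0.0318, -1.0051, -1.0472).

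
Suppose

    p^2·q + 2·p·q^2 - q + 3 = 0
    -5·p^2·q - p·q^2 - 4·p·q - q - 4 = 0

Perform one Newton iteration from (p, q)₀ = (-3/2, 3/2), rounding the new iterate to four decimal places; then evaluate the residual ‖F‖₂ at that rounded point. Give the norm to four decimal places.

At (-3/2, 3/2): F = (-1.8750, -10.0000).
Jacobian J = [[2·p·q + 2·q^2, p^2 + 4·p·q - 1], [-10·p·q - q^2 - 4·q, -5·p^2 - 2·p·q - 4·p - 1]].
At the point, J = [[0.0000, -7.7500], [14.2500, -1.7500]] (det J = 110.4375).
Solving J·Δ = −F gives Δ = (0.6720, -0.2419).
Then the next iterate is (p, q)₁ = (-0.8280, 1.2581).
Re-evaluating at (-0.8280, 1.2581): F = (-0.016709, -4.093368), so ‖F‖₂ = 4.0934.

4.0934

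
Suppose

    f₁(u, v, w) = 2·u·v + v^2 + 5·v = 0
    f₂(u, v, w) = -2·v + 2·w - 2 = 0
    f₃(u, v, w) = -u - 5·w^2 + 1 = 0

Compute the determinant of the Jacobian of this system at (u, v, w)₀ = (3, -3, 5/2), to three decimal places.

-310.000

J = [[2·v, 2·u + 2·v + 5, 0], [0, -2, 2], [-1, 0, -10·w]].
At the point, J = [[-6.000, 5.000, 0.000], [0.000, -2.000, 2.000], [-1.000, 0.000, -25.000]].
det J = -310.000.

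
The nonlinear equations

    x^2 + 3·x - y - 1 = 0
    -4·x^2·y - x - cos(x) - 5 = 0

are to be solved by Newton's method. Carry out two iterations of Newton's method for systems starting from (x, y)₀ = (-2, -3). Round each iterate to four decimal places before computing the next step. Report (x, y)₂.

(-0.6856, -2.5874)

At (-2, -3): F = (0.0000, 45.416147).
Jacobian J = [[2·x + 3, -1], [-8·x·y + sin(x) - 1, -4·x^2]].
At the point, J = [[-1.0000, -1.0000], [-49.909297, -16.0000]] (det J = -33.909297).
Solving J·Δ = −F gives Δ = (1.3393, -1.3393).
Then the next iterate is (x, y)₁ = (-0.6607, -4.3393).
Round to (-0.6607, -4.3393) and repeat: F = (1.793724, 2.447980), J = [[1.6786, -1.0000], [-24.549474, -1.746098]].
Δ = (-0.0249, 1.7519), so (x, y)₂ = (-0.6856, -2.5874).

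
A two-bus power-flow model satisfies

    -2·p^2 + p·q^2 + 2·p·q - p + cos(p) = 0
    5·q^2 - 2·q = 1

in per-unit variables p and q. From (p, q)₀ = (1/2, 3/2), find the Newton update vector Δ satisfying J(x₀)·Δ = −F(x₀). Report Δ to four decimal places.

(-0.6260, -0.5577)

At (1/2, 3/2): F = (2.502583, 7.2500).
Jacobian J = [[-4·p + q^2 + 2·q - sin(p) - 1, 2·p·q + 2·p], [0, 10·q - 2]].
At the point, J = [[1.770574, 2.5000], [0.0000, 13.0000]] (det J = 23.017468).
Solving J·Δ = −F gives Δ = (-0.6260, -0.5577).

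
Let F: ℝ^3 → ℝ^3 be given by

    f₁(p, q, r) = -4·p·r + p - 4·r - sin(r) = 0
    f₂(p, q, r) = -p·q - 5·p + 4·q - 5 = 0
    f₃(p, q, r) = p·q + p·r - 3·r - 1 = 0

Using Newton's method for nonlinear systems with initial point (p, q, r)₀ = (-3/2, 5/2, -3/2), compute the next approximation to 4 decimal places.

(-1.3863, -0.2995, -0.0971)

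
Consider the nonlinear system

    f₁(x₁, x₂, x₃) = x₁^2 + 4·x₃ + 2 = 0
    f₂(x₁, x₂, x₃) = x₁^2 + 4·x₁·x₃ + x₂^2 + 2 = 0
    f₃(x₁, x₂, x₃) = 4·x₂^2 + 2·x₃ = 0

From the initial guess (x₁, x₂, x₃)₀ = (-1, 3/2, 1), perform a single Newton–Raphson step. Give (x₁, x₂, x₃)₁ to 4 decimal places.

At (-1, 3/2, 1): F = (7.0000, 1.2500, 11.0000).
Jacobian J = [[2·x₁, 0, 4], [2·x₁ + 4·x₃, 2·x₂, 4·x₁], [0, 8·x₂, 2]].
At the point, J = [[-2.0000, 0.0000, 4.0000], [2.0000, 3.0000, -4.0000], [0.0000, 12.0000, 2.0000]] (det J = -12.0000).
Solving J·Δ = −F gives Δ = (25.5000, -2.7500, 11.0000).
Then the next iterate is (x₁, x₂, x₃)₁ = (24.5000, -1.2500, 12.0000).

(24.5000, -1.2500, 12.0000)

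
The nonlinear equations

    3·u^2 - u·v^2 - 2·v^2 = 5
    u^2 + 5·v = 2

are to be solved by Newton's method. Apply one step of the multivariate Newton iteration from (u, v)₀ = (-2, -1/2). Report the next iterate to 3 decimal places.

(-1.429, 0.057)

At (-2, -1/2): F = (7.000, -0.500).
Jacobian J = [[6·u - v^2, -2·u·v - 4·v], [2·u, 5]].
At the point, J = [[-12.250, 0.000], [-4.000, 5.000]] (det J = -61.250).
Solving J·Δ = −F gives Δ = (0.571, 0.557).
Then the next iterate is (u, v)₁ = (-1.429, 0.057).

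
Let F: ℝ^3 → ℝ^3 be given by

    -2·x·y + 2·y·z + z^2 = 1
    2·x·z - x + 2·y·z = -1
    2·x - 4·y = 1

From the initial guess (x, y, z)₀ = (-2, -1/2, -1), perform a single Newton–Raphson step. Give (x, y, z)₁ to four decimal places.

(-0.1364, -0.3182, -0.5909)

At (-2, -1/2, -1): F = (-1.0000, 8.0000, -3.0000).
Jacobian J = [[-2·y, -2·x + 2·z, 2·y + 2·z], [2·z - 1, 2·z, 2·x + 2·y], [2, -4, 0]].
At the point, J = [[1.0000, 2.0000, -3.0000], [-3.0000, -2.0000, -5.0000], [2.0000, -4.0000, 0.0000]] (det J = -88.0000).
Solving J·Δ = −F gives Δ = (1.8636, 0.1818, 0.4091).
Then the next iterate is (x, y, z)₁ = (-0.1364, -0.3182, -0.5909).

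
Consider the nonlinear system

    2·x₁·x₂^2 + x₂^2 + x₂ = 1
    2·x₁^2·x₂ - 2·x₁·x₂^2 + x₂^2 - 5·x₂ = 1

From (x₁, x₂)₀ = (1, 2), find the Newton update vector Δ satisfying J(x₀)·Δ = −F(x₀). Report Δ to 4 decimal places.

(0.9286, -1.5714)

At (1, 2): F = (13.0000, -11.0000).
Jacobian J = [[2·x₂^2, 4·x₁·x₂ + 2·x₂ + 1], [4·x₁·x₂ - 2·x₂^2, 2·x₁^2 - 4·x₁·x₂ + 2·x₂ - 5]].
At the point, J = [[8.0000, 13.0000], [0.0000, -7.0000]] (det J = -56.0000).
Solving J·Δ = −F gives Δ = (0.9286, -1.5714).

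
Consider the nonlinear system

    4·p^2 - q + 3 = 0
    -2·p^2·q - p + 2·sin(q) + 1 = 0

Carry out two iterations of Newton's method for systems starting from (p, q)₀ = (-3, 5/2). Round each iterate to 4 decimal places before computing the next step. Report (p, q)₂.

At (-3, 5/2): F = (36.5000, -39.803056).
Jacobian J = [[8·p, -1], [-4·p·q - 1, -2·p^2 + 2·cos(q)]].
At the point, J = [[-24.0000, -1.0000], [29.0000, -19.602287]] (det J = 499.454894).
Solving J·Δ = −F gives Δ = (1.5122, 0.2067).
Then the next iterate is (p, q)₁ = (-1.4878, 2.7067).
Round to (-1.4878, 2.7067) and repeat: F = (9.147495, -8.652399), J = [[-11.9024, -1.0000], [15.108113, -6.240928]].
Δ = (0.7354, 0.3940), so (p, q)₂ = (-0.7524, 3.1007).

(-0.7524, 3.1007)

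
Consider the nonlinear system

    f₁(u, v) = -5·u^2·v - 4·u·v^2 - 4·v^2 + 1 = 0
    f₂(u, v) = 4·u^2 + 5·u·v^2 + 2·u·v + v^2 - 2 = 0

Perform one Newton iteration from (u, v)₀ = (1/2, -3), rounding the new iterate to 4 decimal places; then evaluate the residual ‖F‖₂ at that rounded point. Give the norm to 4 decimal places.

13.4221

At (1/2, -3): F = (-49.2500, 27.5000).
Jacobian J = [[-10·u·v - 4·v^2, -5·u^2 - 8·u·v - 8·v], [8·u + 5·v^2 + 2·v, 10·u·v + 2·u + 2·v]].
At the point, J = [[-21.0000, 34.7500], [43.0000, -20.0000]] (det J = -1074.2500).
Solving J·Δ = −F gives Δ = (0.0273, 1.4338).
Then the next iterate is (u, v)₁ = (0.5273, -1.5662).
Re-evaluating at (0.5273, -1.5662): F = (-11.808388, 6.380737), so ‖F‖₂ = 13.4221.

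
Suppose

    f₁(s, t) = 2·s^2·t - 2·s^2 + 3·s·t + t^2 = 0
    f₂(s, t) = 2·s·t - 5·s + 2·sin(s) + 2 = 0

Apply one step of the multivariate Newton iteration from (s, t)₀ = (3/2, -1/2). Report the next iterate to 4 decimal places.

(0.6027, -0.5840)

At (3/2, -1/2): F = (-8.7500, -5.005010).
Jacobian J = [[4·s·t - 4·s + 3·t, 2·s^2 + 3·s + 2·t], [2·t + 2·cos(s) - 5, 2·s]].
At the point, J = [[-10.5000, 8.0000], [-5.858526, 3.0000]] (det J = 15.368205).
Solving J·Δ = −F gives Δ = (-0.8973, -0.0840).
Then the next iterate is (s, t)₁ = (0.6027, -0.5840).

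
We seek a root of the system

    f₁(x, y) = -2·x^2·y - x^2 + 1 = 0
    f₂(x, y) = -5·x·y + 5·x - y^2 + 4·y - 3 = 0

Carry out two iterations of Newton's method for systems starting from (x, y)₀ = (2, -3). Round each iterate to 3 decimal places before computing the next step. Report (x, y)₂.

At (2, -3): F = (21.000, 16.000).
Jacobian J = [[-4·x·y - 2·x, -2·x^2], [-5·y + 5, -5·x - 2·y + 4]].
At the point, J = [[20.000, -8.000], [20.000, 0.000]] (det J = 160.000).
Solving J·Δ = −F gives Δ = (-0.800, 0.625).
Then the next iterate is (x, y)₁ = (1.200, -2.375).
Round to (1.200, -2.375) and repeat: F = (6.400, 2.10938), J = [[9.000, -2.880], [16.875, 2.750]].
Δ = (-0.323, 1.214), so (x, y)₂ = (0.877, -1.161).

(0.877, -1.161)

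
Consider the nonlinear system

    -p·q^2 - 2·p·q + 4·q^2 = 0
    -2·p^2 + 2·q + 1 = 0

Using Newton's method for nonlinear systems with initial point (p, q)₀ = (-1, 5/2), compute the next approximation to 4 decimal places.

(-1.2720, 1.0441)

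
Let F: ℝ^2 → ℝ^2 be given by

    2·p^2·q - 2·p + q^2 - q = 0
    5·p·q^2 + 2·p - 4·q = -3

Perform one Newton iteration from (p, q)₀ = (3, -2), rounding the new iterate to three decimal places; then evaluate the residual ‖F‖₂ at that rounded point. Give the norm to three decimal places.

At (3, -2): F = (-36.000, 77.000).
Jacobian J = [[4·p·q - 2, 2·p^2 + 2·q - 1], [5·q^2 + 2, 10·p·q - 4]].
At the point, J = [[-26.000, 13.000], [22.000, -64.000]] (det J = 1378.000).
Solving J·Δ = −F gives Δ = (-0.946, 0.878).
Then the next iterate is (p, q)₁ = (2.054, -1.122).
Re-evaluating at (2.054, -1.122): F = (-11.19436, 24.52474), so ‖F‖₂ = 26.959.

26.959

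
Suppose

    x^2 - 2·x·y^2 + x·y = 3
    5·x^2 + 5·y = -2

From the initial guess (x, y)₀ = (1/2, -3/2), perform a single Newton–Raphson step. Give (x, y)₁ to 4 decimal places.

At (1/2, -3/2): F = (-5.7500, -4.2500).
Jacobian J = [[2·x - 2·y^2 + y, -4·x·y + x], [10·x, 5]].
At the point, J = [[-5.0000, 3.5000], [5.0000, 5.0000]] (det J = -42.5000).
Solving J·Δ = −F gives Δ = (-0.3265, 1.1765).
Then the next iterate is (x, y)₁ = (0.1735, -0.3235).

(0.1735, -0.3235)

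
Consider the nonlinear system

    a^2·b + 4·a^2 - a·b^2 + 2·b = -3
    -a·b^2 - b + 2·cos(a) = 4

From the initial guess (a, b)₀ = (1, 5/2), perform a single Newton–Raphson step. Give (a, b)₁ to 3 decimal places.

(-0.292, 2.264)

At (1, 5/2): F = (8.250, -11.66940).
Jacobian J = [[2·a·b + 8·a - b^2, a^2 - 2·a·b + 2], [-b^2 - 2·sin(a), -2·a·b - 1]].
At the point, J = [[6.750, -2.000], [-7.93294, -6.000]] (det J = -56.36588).
Solving J·Δ = −F gives Δ = (-1.292, -0.236).
Then the next iterate is (a, b)₁ = (-0.292, 2.264).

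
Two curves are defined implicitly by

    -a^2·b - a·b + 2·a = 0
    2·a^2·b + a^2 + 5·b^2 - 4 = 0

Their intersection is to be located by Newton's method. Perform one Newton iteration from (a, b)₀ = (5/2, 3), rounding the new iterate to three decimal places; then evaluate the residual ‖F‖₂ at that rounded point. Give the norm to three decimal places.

At (5/2, 3): F = (-21.250, 84.750).
Jacobian J = [[-2·a·b - b + 2, -a^2 - a], [4·a·b + 2·a, 2·a^2 + 10·b]].
At the point, J = [[-16.000, -8.750], [35.000, 42.500]] (det J = -373.750).
Solving J·Δ = −F gives Δ = (-0.432, -1.638).
Then the next iterate is (a, b)₁ = (2.068, 1.362).
Re-evaluating at (2.068, 1.362): F = (-4.50538, 21.20137), so ‖F‖₂ = 21.675.

21.675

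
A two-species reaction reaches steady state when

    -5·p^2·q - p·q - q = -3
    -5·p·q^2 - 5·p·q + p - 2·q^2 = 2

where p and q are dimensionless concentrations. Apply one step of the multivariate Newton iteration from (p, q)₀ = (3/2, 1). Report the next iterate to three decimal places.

(1.353, 0.390)

At (3/2, 1): F = (-10.750, -17.500).
Jacobian J = [[-10·p·q - q, -5·p^2 - p - 1], [-5·q^2 - 5·q + 1, -10·p·q - 5·p - 4·q]].
At the point, J = [[-16.000, -13.750], [-9.000, -26.500]] (det J = 300.250).
Solving J·Δ = −F gives Δ = (-0.147, -0.610).
Then the next iterate is (p, q)₁ = (1.353, 0.390).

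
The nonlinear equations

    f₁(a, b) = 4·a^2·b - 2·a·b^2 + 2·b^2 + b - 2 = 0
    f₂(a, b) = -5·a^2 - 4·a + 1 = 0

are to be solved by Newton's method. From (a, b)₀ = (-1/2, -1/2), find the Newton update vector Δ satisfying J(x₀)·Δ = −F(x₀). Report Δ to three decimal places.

(-1.750, -4.875)

At (-1/2, -1/2): F = (-2.250, 1.750).
Jacobian J = [[8·a·b - 2·b^2, 4·a^2 - 4·a·b + 4·b + 1], [-10·a - 4, 0]].
At the point, J = [[1.500, -1.000], [1.000, 0.000]] (det J = 1.000).
Solving J·Δ = −F gives Δ = (-1.750, -4.875).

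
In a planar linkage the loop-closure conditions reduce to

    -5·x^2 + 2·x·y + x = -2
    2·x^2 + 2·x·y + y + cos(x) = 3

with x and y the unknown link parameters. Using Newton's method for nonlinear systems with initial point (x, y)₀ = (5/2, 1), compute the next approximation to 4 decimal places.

At (5/2, 1): F = (-21.7500, 14.698856).
Jacobian J = [[-10·x + 2·y + 1, 2·x], [4·x + 2·y - sin(x), 2·x + 1]].
At the point, J = [[-22.0000, 5.0000], [11.401528, 6.0000]] (det J = -189.007639).
Solving J·Δ = −F gives Δ = (-1.0793, -0.3989).
Then the next iterate is (x, y)₁ = (1.4207, 0.6011).

(1.4207, 0.6011)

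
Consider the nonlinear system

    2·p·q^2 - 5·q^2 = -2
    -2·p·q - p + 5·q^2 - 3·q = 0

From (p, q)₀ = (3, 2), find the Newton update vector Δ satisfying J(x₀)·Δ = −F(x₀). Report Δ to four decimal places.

At (3, 2): F = (6.0000, -1.0000).
Jacobian J = [[2·q^2, 4·p·q - 10·q], [-2·q - 1, -2·p + 10·q - 3]].
At the point, J = [[8.0000, 4.0000], [-5.0000, 11.0000]] (det J = 108.0000).
Solving J·Δ = −F gives Δ = (-0.6481, -0.2037).

(-0.6481, -0.2037)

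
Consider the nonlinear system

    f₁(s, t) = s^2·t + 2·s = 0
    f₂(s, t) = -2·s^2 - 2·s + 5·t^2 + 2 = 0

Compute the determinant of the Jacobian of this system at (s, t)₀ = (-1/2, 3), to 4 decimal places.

-30.0000

J = [[2·s·t + 2, s^2], [-4·s - 2, 10·t]].
At the point, J = [[-1.0000, 0.2500], [0.0000, 30.0000]].
det J = -30.0000.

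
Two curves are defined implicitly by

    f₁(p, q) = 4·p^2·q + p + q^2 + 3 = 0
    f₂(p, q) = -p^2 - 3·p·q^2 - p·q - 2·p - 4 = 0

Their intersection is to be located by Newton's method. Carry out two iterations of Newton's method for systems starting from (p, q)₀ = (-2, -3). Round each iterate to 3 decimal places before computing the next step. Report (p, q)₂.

(-1.059, -1.549)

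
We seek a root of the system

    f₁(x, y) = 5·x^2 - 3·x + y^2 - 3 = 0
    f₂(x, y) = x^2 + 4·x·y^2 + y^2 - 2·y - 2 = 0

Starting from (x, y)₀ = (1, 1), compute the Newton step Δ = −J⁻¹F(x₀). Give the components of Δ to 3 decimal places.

At (1, 1): F = (0.000, 2.000).
Jacobian J = [[10·x - 3, 2·y], [2·x + 4·y^2, 8·x·y + 2·y - 2]].
At the point, J = [[7.000, 2.000], [6.000, 8.000]] (det J = 44.000).
Solving J·Δ = −F gives Δ = (0.091, -0.318).

(0.091, -0.318)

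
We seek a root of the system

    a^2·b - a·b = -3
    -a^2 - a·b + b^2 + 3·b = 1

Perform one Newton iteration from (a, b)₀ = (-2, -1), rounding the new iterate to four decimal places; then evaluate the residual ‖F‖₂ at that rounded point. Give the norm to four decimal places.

3.1623

At (-2, -1): F = (-3.0000, -9.0000).
Jacobian J = [[2·a·b - b, a^2 - a], [-2·a - b, -a + 2·b + 3]].
At the point, J = [[5.0000, 6.0000], [5.0000, 3.0000]] (det J = -15.0000).
Solving J·Δ = −F gives Δ = (3.0000, -2.0000).
Then the next iterate is (a, b)₁ = (1.0000, -3.0000).
Re-evaluating at (1.0000, -3.0000): F = (3.0000, 1.0000), so ‖F‖₂ = 3.1623.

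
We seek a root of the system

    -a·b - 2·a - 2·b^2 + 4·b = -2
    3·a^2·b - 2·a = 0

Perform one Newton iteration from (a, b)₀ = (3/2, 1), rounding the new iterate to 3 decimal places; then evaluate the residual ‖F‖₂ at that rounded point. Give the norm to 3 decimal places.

At (3/2, 1): F = (-0.500, 3.750).
Jacobian J = [[-b - 2, -a - 4·b + 4], [6·a·b - 2, 3·a^2]].
At the point, J = [[-3.000, -1.500], [7.000, 6.750]] (det J = -9.750).
Solving J·Δ = −F gives Δ = (0.231, -0.795).
Then the next iterate is (a, b)₁ = (1.731, 0.205).
Re-evaluating at (1.731, 0.205): F = (-1.08091, -1.61924), so ‖F‖₂ = 1.947.

1.947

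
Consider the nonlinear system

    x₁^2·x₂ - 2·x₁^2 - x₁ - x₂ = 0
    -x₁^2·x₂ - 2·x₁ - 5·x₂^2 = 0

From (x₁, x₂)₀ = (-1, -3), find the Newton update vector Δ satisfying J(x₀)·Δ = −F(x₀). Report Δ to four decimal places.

(0.1111, 1.4100)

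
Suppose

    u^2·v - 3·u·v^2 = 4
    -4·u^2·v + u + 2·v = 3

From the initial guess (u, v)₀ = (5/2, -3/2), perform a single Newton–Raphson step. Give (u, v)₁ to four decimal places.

At (5/2, -3/2): F = (-30.2500, 34.0000).
Jacobian J = [[2·u·v - 3·v^2, u^2 - 6·u·v], [-8·u·v + 1, -4·u^2 + 2]].
At the point, J = [[-14.2500, 28.7500], [31.0000, -23.0000]] (det J = -563.5000).
Solving J·Δ = −F gives Δ = (-0.5000, 0.8043).
Then the next iterate is (u, v)₁ = (2.0000, -0.6957).

(2.0000, -0.6957)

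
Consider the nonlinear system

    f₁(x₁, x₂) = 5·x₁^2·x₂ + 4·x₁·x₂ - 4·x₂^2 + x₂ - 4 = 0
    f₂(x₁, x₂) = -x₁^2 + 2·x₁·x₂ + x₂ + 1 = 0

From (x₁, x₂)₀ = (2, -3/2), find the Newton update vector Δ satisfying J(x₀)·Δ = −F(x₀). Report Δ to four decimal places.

At (2, -3/2): F = (-56.5000, -10.5000).
Jacobian J = [[10·x₁·x₂ + 4·x₂, 5·x₁^2 + 4·x₁ - 8·x₂ + 1], [-2·x₁ + 2·x₂, 2·x₁ + 1]].
At the point, J = [[-36.0000, 41.0000], [-7.0000, 5.0000]] (det J = 107.0000).
Solving J·Δ = −F gives Δ = (-1.3832, 0.1636).

(-1.3832, 0.1636)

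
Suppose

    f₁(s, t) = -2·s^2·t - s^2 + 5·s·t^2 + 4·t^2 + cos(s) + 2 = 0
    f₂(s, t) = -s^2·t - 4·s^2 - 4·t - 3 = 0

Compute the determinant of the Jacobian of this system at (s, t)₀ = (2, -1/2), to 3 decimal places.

J = [[-4·s·t - 2·s + 5·t^2 - sin(s), -2·s^2 + 10·s·t + 8·t], [-2·s·t - 8·s, -s^2 - 4]].
At the point, J = [[0.34070, -22.000], [-14.000, -8.000]].
det J = -310.726.

-310.726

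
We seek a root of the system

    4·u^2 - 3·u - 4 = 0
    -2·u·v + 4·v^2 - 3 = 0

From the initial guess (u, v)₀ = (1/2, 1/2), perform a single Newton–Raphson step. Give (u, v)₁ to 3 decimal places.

At (1/2, 1/2): F = (-4.500, -2.500).
Jacobian J = [[8·u - 3, 0], [-2·v, -2·u + 8·v]].
At the point, J = [[1.000, 0.000], [-1.000, 3.000]] (det J = 3.000).
Solving J·Δ = −F gives Δ = (4.500, 2.333).
Then the next iterate is (u, v)₁ = (5.000, 2.833).

(5.000, 2.833)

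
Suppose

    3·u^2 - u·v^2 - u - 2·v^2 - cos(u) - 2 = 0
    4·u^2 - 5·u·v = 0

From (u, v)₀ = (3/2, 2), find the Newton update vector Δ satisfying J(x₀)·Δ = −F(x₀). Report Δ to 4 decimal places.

(-0.3000, -0.8800)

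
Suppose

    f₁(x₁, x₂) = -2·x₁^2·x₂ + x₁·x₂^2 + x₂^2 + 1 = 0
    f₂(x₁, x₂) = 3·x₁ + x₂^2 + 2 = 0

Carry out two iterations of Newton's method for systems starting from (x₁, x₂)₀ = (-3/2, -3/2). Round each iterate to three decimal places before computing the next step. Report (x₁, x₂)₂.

(-0.397, 0.023)

At (-3/2, -3/2): F = (6.625, -0.250).
Jacobian J = [[-4·x₁·x₂ + x₂^2, -2·x₁^2 + 2·x₁·x₂ + 2·x₂], [3, 2·x₂]].
At the point, J = [[-6.750, -3.000], [3.000, -3.000]] (det J = 29.250).
Solving J·Δ = −F gives Δ = (0.705, 0.622).
Then the next iterate is (x₁, x₂)₁ = (-0.795, -0.878).
Round to (-0.795, -0.878) and repeat: F = (2.26787, 0.38588), J = [[-2.02116, -1.62403], [3.000, -1.756]].
Δ = (0.398, 0.901), so (x₁, x₂)₂ = (-0.397, 0.023).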